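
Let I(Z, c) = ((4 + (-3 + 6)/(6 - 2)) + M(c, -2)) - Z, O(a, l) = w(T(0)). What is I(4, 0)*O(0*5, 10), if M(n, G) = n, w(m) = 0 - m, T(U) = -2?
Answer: 3/2 ≈ 1.5000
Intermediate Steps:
w(m) = -m
O(a, l) = 2 (O(a, l) = -1*(-2) = 2)
I(Z, c) = 19/4 + c - Z (I(Z, c) = ((4 + (-3 + 6)/(6 - 2)) + c) - Z = ((4 + 3/4) + c) - Z = ((4 + 3*(¼)) + c) - Z = ((4 + ¾) + c) - Z = (19/4 + c) - Z = 19/4 + c - Z)
I(4, 0)*O(0*5, 10) = (19/4 + 0 - 1*4)*2 = (19/4 + 0 - 4)*2 = (¾)*2 = 3/2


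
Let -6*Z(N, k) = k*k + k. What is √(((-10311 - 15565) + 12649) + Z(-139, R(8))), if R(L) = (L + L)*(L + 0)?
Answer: 29*I*√19 ≈ 126.41*I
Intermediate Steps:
R(L) = 2*L² (R(L) = (2*L)*L = 2*L²)
Z(N, k) = -k/6 - k²/6 (Z(N, k) = -(k*k + k)/6 = -(k² + k)/6 = -(k + k²)/6 = -k/6 - k²/6)
√(((-10311 - 15565) + 12649) + Z(-139, R(8))) = √(((-10311 - 15565) + 12649) - 2*8²*(1 + 2*8²)/6) = √((-25876 + 12649) - 2*64*(1 + 2*64)/6) = √(-13227 - ⅙*128*(1 + 128)) = √(-13227 - ⅙*128*129) = √(-13227 - 2752) = √(-15979) = 29*I*√19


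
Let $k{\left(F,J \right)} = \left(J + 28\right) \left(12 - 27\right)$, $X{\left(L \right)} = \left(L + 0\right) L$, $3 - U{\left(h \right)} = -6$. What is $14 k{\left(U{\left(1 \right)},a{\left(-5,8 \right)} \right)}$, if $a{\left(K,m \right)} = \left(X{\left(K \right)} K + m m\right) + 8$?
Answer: $5250$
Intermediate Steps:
$U{\left(h \right)} = 9$ ($U{\left(h \right)} = 3 - -6 = 3 + 6 = 9$)
$X{\left(L \right)} = L^{2}$ ($X{\left(L \right)} = L L = L^{2}$)
$a{\left(K,m \right)} = 8 + K^{3} + m^{2}$ ($a{\left(K,m \right)} = \left(K^{2} K + m m\right) + 8 = \left(K^{3} + m^{2}\right) + 8 = 8 + K^{3} + m^{2}$)
$k{\left(F,J \right)} = -420 - 15 J$ ($k{\left(F,J \right)} = \left(28 + J\right) \left(-15\right) = -420 - 15 J$)
$14 k{\left(U{\left(1 \right)},a{\left(-5,8 \right)} \right)} = 14 \left(-420 - 15 \left(8 + \left(-5\right)^{3} + 8^{2}\right)\right) = 14 \left(-420 - 15 \left(8 - 125 + 64\right)\right) = 14 \left(-420 - -795\right) = 14 \left(-420 + 795\right) = 14 \cdot 375 = 5250$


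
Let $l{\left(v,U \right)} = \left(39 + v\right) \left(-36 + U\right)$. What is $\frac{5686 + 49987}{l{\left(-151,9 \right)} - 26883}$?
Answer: $- \frac{55673}{23859} \approx -2.3334$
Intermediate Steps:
$l{\left(v,U \right)} = \left(-36 + U\right) \left(39 + v\right)$
$\frac{5686 + 49987}{l{\left(-151,9 \right)} - 26883} = \frac{5686 + 49987}{\left(-1404 - -5436 + 39 \cdot 9 + 9 \left(-151\right)\right) - 26883} = \frac{55673}{\left(-1404 + 5436 + 351 - 1359\right) - 26883} = \frac{55673}{3024 - 26883} = \frac{55673}{-23859} = 55673 \left(- \frac{1}{23859}\right) = - \frac{55673}{23859}$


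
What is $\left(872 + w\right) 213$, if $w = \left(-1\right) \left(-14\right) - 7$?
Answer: $187227$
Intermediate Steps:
$w = 7$ ($w = 14 - 7 = 7$)
$\left(872 + w\right) 213 = \left(872 + 7\right) 213 = 879 \cdot 213 = 187227$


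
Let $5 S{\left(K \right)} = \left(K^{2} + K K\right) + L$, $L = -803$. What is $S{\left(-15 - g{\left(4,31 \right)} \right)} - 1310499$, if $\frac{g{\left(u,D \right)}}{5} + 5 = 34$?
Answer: $- \frac{6502098}{5} \approx -1.3004 \cdot 10^{6}$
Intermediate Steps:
$g{\left(u,D \right)} = 145$ ($g{\left(u,D \right)} = -25 + 5 \cdot 34 = -25 + 170 = 145$)
$S{\left(K \right)} = - \frac{803}{5} + \frac{2 K^{2}}{5}$ ($S{\left(K \right)} = \frac{\left(K^{2} + K K\right) - 803}{5} = \frac{\left(K^{2} + K^{2}\right) - 803}{5} = \frac{2 K^{2} - 803}{5} = \frac{-803 + 2 K^{2}}{5} = - \frac{803}{5} + \frac{2 K^{2}}{5}$)
$S{\left(-15 - g{\left(4,31 \right)} \right)} - 1310499 = \left(- \frac{803}{5} + \frac{2 \left(-15 - 145\right)^{2}}{5}\right) - 1310499 = \left(- \frac{803}{5} + \frac{2 \left(-160\right)^{2}}{5}\right) - 1310499 = \left(- \frac{803}{5} + \frac{2}{5} \cdot 25600\right) - 1310499 = \left(- \frac{803}{5} + 10240\right) - 1310499 = \frac{50397}{5} - 1310499 = - \frac{6502098}{5}$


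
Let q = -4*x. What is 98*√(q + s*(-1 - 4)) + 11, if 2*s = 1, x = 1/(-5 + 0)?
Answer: 11 + 49*I*√170/5 ≈ 11.0 + 127.78*I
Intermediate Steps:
x = -⅕ (x = 1/(-5) = -⅕ ≈ -0.20000)
s = ½ (s = (½)*1 = ½ ≈ 0.50000)
q = ⅘ (q = -4*(-⅕) = ⅘ ≈ 0.80000)
98*√(q + s*(-1 - 4)) + 11 = 98*√(⅘ + (-1 - 4)/2) + 11 = 98*√(⅘ + (½)*(-5)) + 11 = 98*√(⅘ - 5/2) + 11 = 98*√(-17/10) + 11 = 98*(I*√170/10) + 11 = 49*I*√170/5 + 11 = 11 + 49*I*√170/5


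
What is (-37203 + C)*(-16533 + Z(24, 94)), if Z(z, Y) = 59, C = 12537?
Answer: 406347684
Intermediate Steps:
(-37203 + C)*(-16533 + Z(24, 94)) = (-37203 + 12537)*(-16533 + 59) = -24666*(-16474) = 406347684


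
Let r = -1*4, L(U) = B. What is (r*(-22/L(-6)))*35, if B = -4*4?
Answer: -385/2 ≈ -192.50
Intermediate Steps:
B = -16
L(U) = -16
r = -4
(r*(-22/L(-6)))*35 = -(-88)/(-16)*35 = -(-88)*(-1)/16*35 = -4*11/8*35 = -11/2*35 = -385/2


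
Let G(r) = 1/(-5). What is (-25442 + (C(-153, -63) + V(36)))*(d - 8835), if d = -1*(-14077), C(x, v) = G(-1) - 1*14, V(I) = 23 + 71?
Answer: -664743262/5 ≈ -1.3295e+8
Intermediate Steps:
G(r) = -⅕
V(I) = 94
C(x, v) = -71/5 (C(x, v) = -⅕ - 1*14 = -⅕ - 14 = -71/5)
d = 14077
(-25442 + (C(-153, -63) + V(36)))*(d - 8835) = (-25442 + (-71/5 + 94))*(14077 - 8835) = (-25442 + 399/5)*5242 = -126811/5*5242 = -664743262/5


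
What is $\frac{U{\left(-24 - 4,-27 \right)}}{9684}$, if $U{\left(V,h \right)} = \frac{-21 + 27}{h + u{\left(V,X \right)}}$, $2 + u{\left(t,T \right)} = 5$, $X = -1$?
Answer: $- \frac{1}{38736} \approx -2.5816 \cdot 10^{-5}$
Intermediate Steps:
$u{\left(t,T \right)} = 3$ ($u{\left(t,T \right)} = -2 + 5 = 3$)
$U{\left(V,h \right)} = \frac{6}{3 + h}$ ($U{\left(V,h \right)} = \frac{-21 + 27}{h + 3} = \frac{6}{3 + h}$)
$\frac{U{\left(-24 - 4,-27 \right)}}{9684} = \frac{6 \frac{1}{3 - 27}}{9684} = \frac{6}{-24} \cdot \frac{1}{9684} = 6 \left(- \frac{1}{24}\right) \frac{1}{9684} = \left(- \frac{1}{4}\right) \frac{1}{9684} = - \frac{1}{38736}$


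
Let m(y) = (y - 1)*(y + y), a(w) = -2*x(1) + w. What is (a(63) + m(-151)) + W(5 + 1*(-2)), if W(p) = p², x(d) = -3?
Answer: 45982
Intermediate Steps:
a(w) = 6 + w (a(w) = -2*(-3) + w = 6 + w)
m(y) = 2*y*(-1 + y) (m(y) = (-1 + y)*(2*y) = 2*y*(-1 + y))
(a(63) + m(-151)) + W(5 + 1*(-2)) = ((6 + 63) + 2*(-151)*(-1 - 151)) + (5 + 1*(-2))² = (69 + 2*(-151)*(-152)) + (5 - 2)² = (69 + 45904) + 3² = 45973 + 9 = 45982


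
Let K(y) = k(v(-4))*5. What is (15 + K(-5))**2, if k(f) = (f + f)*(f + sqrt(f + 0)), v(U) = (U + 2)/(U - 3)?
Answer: 606225/2401 + 31000*sqrt(14)/2401 ≈ 300.80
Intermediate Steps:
v(U) = (2 + U)/(-3 + U)
k(f) = 2*f*(f + sqrt(f)) (k(f) = (2*f)*(f + sqrt(f)) = 2*f*(f + sqrt(f)))
K(y) = 40/49 + 20*sqrt(14)/49 (K(y) = (2*((2 - 4)/(-3 - 4))**2 + 2*((2 - 4)/(-3 - 4))**(3/2))*5 = (2*(-2/(-7))**2 + 2*(-2/(-7))**(3/2))*5 = (2*(-1/7*(-2))**2 + 2*(-1/7*(-2))**(3/2))*5 = (2*(2/7)**2 + 2*(2/7)**(3/2))*5 = (2*(4/49) + 2*(2*sqrt(14)/49))*5 = (8/49 + 4*sqrt(14)/49)*5 = 40/49 + 20*sqrt(14)/49)
(15 + K(-5))**2 = (15 + (40/49 + 20*sqrt(14)/49))**2 = (775/49 + 20*sqrt(14)/49)**2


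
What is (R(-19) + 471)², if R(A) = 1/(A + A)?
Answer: 320302609/1444 ≈ 2.2182e+5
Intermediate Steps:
R(A) = 1/(2*A)
(R(-19) + 471)² = ((½)/(-19) + 471)² = ((½)*(-1/19) + 471)² = (-1/38 + 471)² = (17897/38)² = 320302609/1444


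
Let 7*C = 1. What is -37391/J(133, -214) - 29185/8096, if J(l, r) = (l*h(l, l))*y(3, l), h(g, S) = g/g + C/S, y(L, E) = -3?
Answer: 509355373/5659104 ≈ 90.006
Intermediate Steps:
C = ⅐ (C = (⅐)*1 = ⅐ ≈ 0.14286)
h(g, S) = 1 + 1/(7*S) (h(g, S) = g/g + 1/(7*S) = 1 + 1/(7*S))
J(l, r) = -3/7 - 3*l (J(l, r) = (l*((⅐ + l)/l))*(-3) = (⅐ + l)*(-3) = -3/7 - 3*l)
-37391/J(133, -214) - 29185/8096 = -37391/(-3/7 - 3*133) - 29185/8096 = -37391/(-3/7 - 399) - 29185*1/8096 = -37391/(-2796/7) - 29185/8096 = -37391*(-7/2796) - 29185/8096 = 261737/2796 - 29185/8096 = 509355373/5659104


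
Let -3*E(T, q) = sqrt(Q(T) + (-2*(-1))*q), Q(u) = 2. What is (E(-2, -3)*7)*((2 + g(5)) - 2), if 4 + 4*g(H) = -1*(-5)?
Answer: -7*I/6 ≈ -1.1667*I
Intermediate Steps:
g(H) = 1/4 (g(H) = -1 + (-1*(-5))/4 = -1 + (1/4)*5 = -1 + 5/4 = 1/4)
E(T, q) = -sqrt(2 + 2*q)/3 (E(T, q) = -sqrt(2 + (-2*(-1))*q)/3 = -sqrt(2 + 2*q)/3)
(E(-2, -3)*7)*((2 + g(5)) - 2) = (-sqrt(2 + 2*(-3))/3*7)*((2 + 1/4) - 2) = (-sqrt(2 - 6)/3*7)*(9/4 - 2) = (-2*I/3*7)*(1/4) = -14*I/3*(1/4) = -7*I/6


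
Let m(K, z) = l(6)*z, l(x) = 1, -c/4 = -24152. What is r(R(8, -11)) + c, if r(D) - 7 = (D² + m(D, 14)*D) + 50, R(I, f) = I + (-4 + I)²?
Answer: 97577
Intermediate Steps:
c = 96608 (c = -4*(-24152) = 96608)
m(K, z) = z (m(K, z) = 1*z = z)
r(D) = 57 + D² + 14*D (r(D) = 7 + ((D² + 14*D) + 50) = 7 + (50 + D² + 14*D) = 57 + D² + 14*D)
r(R(8, -11)) + c = (57 + (8 + (-4 + 8)²)² + 14*(8 + (-4 + 8)²)) + 96608 = (57 + (8 + 4²)² + 14*(8 + 4²)) + 96608 = (57 + (8 + 16)² + 14*(8 + 16)) + 96608 = (57 + 24² + 14*24) + 96608 = (57 + 576 + 336) + 96608 = 969 + 96608 = 97577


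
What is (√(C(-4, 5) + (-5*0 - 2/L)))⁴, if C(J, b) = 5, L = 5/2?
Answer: 441/25 ≈ 17.640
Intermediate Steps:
L = 5/2 (L = 5*(½) = 5/2 ≈ 2.5000)
(√(C(-4, 5) + (-5*0 - 2/L)))⁴ = (√(5 + (-5*0 - 2/5/2)))⁴ = (√(5 + (0 - 2*⅖)))⁴ = (√(5 + (0 - ⅘)))⁴ = (√(5 - ⅘))⁴ = (√(21/5))⁴ = (√105/5)⁴ = 441/25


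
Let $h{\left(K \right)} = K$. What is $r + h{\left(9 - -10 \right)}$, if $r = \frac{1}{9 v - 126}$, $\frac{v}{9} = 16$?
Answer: $\frac{22231}{1170} \approx 19.001$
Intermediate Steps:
$v = 144$ ($v = 9 \cdot 16 = 144$)
$r = \frac{1}{1170}$ ($r = \frac{1}{9 \cdot 144 - 126} = \frac{1}{1296 - 126} = \frac{1}{1170} \approx 0.0008547$)
$r + h{\left(9 - -10 \right)} = \frac{1}{1170} + \left(9 - -10\right) = \frac{1}{1170} + \left(9 + 10\right) = \frac{1}{1170} + 19 = \frac{22231}{1170}$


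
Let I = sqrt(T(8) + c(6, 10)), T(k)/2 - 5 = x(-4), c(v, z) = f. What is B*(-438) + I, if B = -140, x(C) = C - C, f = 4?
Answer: 61320 + sqrt(14) ≈ 61324.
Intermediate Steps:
c(v, z) = 4
x(C) = 0
T(k) = 10 (T(k) = 10 + 2*0 = 10 + 0 = 10)
I = sqrt(14) (I = sqrt(10 + 4) = sqrt(14) ≈ 3.7417)
B*(-438) + I = -140*(-438) + sqrt(14) = 61320 + sqrt(14)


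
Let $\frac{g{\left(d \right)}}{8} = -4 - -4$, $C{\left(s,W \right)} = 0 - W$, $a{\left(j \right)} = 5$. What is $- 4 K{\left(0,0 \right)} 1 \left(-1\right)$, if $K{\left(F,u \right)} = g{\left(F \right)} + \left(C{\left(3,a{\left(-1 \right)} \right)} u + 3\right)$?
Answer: $12$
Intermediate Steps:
$C{\left(s,W \right)} = - W$
$g{\left(d \right)} = 0$ ($g{\left(d \right)} = 8 \left(-4 - -4\right) = 8 \left(-4 + 4\right) = 8 \cdot 0 = 0$)
$K{\left(F,u \right)} = 3 - 5 u$ ($K{\left(F,u \right)} = 0 + \left(\left(-1\right) 5 u + 3\right) = 0 - \left(-3 + 5 u\right) = 3 - 5 u$)
$- 4 K{\left(0,0 \right)} 1 \left(-1\right) = - 4 \left(3 - 0\right) 1 \left(-1\right) = - 4 \left(3 + 0\right) \left(-1\right) = \left(-4\right) 3 \left(-1\right) = \left(-12\right) \left(-1\right) = 12$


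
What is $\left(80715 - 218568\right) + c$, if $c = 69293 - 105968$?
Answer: $-174528$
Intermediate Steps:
$c = -36675$
$\left(80715 - 218568\right) + c = \left(80715 - 218568\right) - 36675 = -137853 - 36675 = -174528$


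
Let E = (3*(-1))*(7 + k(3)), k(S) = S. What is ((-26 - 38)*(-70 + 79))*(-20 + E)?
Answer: 28800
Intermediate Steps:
E = -30 (E = (3*(-1))*(7 + 3) = -3*10 = -30)
((-26 - 38)*(-70 + 79))*(-20 + E) = ((-26 - 38)*(-70 + 79))*(-20 - 30) = -64*9*(-50) = -576*(-50) = 28800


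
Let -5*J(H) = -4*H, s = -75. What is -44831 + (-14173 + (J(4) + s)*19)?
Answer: -301841/5 ≈ -60368.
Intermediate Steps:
J(H) = 4*H/5 (J(H) = -(-4)*H/5 = 4*H/5)
-44831 + (-14173 + (J(4) + s)*19) = -44831 + (-14173 + ((⅘)*4 - 75)*19) = -44831 + (-14173 + (16/5 - 75)*19) = -44831 + (-14173 - 359/5*19) = -44831 + (-14173 - 6821/5) = -44831 - 77686/5 = -301841/5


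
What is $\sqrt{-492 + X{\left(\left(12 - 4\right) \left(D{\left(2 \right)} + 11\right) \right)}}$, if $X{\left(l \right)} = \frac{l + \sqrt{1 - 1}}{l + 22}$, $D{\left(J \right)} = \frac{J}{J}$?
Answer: $\frac{6 i \sqrt{47495}}{59} \approx 22.163 i$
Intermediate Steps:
$D{\left(J \right)} = 1$
$X{\left(l \right)} = \frac{l}{22 + l}$ ($X{\left(l \right)} = \frac{l + \sqrt{0}}{22 + l} = \frac{l + 0}{22 + l} = \frac{l}{22 + l}$)
$\sqrt{-492 + X{\left(\left(12 - 4\right) \left(D{\left(2 \right)} + 11\right) \right)}} = \sqrt{-492 + \frac{\left(12 - 4\right) \left(1 + 11\right)}{22 + \left(12 - 4\right) \left(1 + 11\right)}} = \sqrt{-492 + \frac{8 \cdot 12}{22 + 8 \cdot 12}} = \sqrt{-492 + \frac{96}{22 + 96}} = \sqrt{-492 + \frac{96}{118}} = \sqrt{-492 + 96 \cdot \frac{1}{118}} = \sqrt{-492 + \frac{48}{59}} = \sqrt{- \frac{28980}{59}} = \frac{6 i \sqrt{47495}}{59}$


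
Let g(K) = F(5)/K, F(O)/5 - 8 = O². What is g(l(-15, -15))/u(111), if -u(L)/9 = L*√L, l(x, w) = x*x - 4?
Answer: -55*√111/8168823 ≈ -7.0936e-5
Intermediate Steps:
l(x, w) = -4 + x² (l(x, w) = x² - 4 = -4 + x²)
F(O) = 40 + 5*O²
g(K) = 165/K (g(K) = (40 + 5*5²)/K = (40 + 5*25)/K = (40 + 125)/K = 165/K)
u(L) = -9*L^(3/2) (u(L) = -9*L*√L = -9*L^(3/2))
g(l(-15, -15))/u(111) = (165/(-4 + (-15)²))/((-999*√111)) = (165/(-4 + 225))/((-999*√111)) = (165/221)/((-999*√111)) = (165*(1/221))*(-√111/110889) = 165*(-√111/110889)/221 = -55*√111/8168823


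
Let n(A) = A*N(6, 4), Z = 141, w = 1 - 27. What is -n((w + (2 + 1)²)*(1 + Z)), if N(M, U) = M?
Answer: 14484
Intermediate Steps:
w = -26
n(A) = 6*A (n(A) = A*6 = 6*A)
-n((w + (2 + 1)²)*(1 + Z)) = -6*(-26 + (2 + 1)²)*(1 + 141) = -6*(-26 + 3²)*142 = -6*(-26 + 9)*142 = -6*(-17*142) = -6*(-2414) = -1*(-14484) = 14484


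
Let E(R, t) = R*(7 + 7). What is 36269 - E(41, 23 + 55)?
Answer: 35695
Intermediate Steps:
E(R, t) = 14*R (E(R, t) = R*14 = 14*R)
36269 - E(41, 23 + 55) = 36269 - 14*41 = 36269 - 1*574 = 36269 - 574 = 35695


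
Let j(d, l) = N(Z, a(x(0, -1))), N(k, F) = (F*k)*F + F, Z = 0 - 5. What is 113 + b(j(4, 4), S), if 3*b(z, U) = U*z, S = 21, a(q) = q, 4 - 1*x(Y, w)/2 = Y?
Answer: -2071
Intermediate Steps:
x(Y, w) = 8 - 2*Y
Z = -5
N(k, F) = F + k*F**2 (N(k, F) = k*F**2 + F = F + k*F**2)
j(d, l) = -312 (j(d, l) = (8 - 2*0)*(1 + (8 - 2*0)*(-5)) = (8 + 0)*(1 + (8 + 0)*(-5)) = 8*(1 + 8*(-5)) = 8*(1 - 40) = 8*(-39) = -312)
b(z, U) = U*z/3 (b(z, U) = (U*z)/3 = U*z/3)
113 + b(j(4, 4), S) = 113 + (1/3)*21*(-312) = 113 - 2184 = -2071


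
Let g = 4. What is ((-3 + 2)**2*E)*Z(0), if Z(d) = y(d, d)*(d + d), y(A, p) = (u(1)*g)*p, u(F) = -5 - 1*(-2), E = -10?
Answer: 0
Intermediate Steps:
u(F) = -3 (u(F) = -5 + 2 = -3)
y(A, p) = -12*p (y(A, p) = (-3*4)*p = -12*p)
Z(d) = -24*d**2 (Z(d) = (-12*d)*(d + d) = (-12*d)*(2*d) = -24*d**2)
((-3 + 2)**2*E)*Z(0) = ((-3 + 2)**2*(-10))*(-24*0**2) = ((-1)**2*(-10))*(-24*0) = (1*(-10))*0 = -10*0 = 0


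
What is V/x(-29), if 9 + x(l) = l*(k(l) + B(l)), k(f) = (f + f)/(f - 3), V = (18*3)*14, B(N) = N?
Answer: 4032/4157 ≈ 0.96993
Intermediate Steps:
V = 756 (V = 54*14 = 756)
k(f) = 2*f/(-3 + f) (k(f) = (2*f)/(-3 + f) = 2*f/(-3 + f))
x(l) = -9 + l*(l + 2*l/(-3 + l)) (x(l) = -9 + l*(2*l/(-3 + l) + l) = -9 + l*(l + 2*l/(-3 + l)))
V/x(-29) = 756/(((27 + (-29)³ - 1*(-29)² - 9*(-29))/(-3 - 29))) = 756/(((27 - 24389 - 1*841 + 261)/(-32))) = 756/((-(27 - 24389 - 841 + 261)/32)) = 756/((-1/32*(-24942))) = 756/(12471/16) = 756*(16/12471) = 4032/4157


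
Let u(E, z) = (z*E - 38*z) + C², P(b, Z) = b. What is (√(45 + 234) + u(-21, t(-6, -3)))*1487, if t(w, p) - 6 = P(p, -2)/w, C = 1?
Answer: -1137555/2 + 4461*√31 ≈ -5.4394e+5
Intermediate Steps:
t(w, p) = 6 + p/w
u(E, z) = 1 - 38*z + E*z (u(E, z) = (z*E - 38*z) + 1² = (E*z - 38*z) + 1 = (-38*z + E*z) + 1 = 1 - 38*z + E*z)
(√(45 + 234) + u(-21, t(-6, -3)))*1487 = (√(45 + 234) + (1 - 38*(6 - 3/(-6)) - 21*(6 - 3/(-6))))*1487 = (√279 + (1 - 38*(6 - 3*(-⅙)) - 21*(6 - 3*(-⅙))))*1487 = (3*√31 + (1 - 38*(6 + ½) - 21*(6 + ½)))*1487 = (3*√31 + (1 - 38*13/2 - 21*13/2))*1487 = (3*√31 + (1 - 247 - 273/2))*1487 = (3*√31 - 765/2)*1487 = (-765/2 + 3*√31)*1487 = -1137555/2 + 4461*√31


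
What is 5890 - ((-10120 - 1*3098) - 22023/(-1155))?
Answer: 7349239/385 ≈ 19089.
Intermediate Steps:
5890 - ((-10120 - 1*3098) - 22023/(-1155)) = 5890 - ((-10120 - 3098) - 22023*(-1/1155)) = 5890 - (-13218 + 7341/385) = 5890 - 1*(-5081589/385) = 5890 + 5081589/385 = 7349239/385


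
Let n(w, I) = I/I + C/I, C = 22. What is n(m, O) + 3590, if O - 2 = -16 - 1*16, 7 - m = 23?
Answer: 53854/15 ≈ 3590.3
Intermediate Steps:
m = -16 (m = 7 - 1*23 = 7 - 23 = -16)
O = -30 (O = 2 + (-16 - 1*16) = 2 + (-16 - 16) = 2 - 32 = -30)
n(w, I) = 1 + 22/I (n(w, I) = I/I + 22/I = 1 + 22/I)
n(m, O) + 3590 = (22 - 30)/(-30) + 3590 = -1/30*(-8) + 3590 = 4/15 + 3590 = 53854/15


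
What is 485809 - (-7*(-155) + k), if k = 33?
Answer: 484691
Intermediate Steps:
485809 - (-7*(-155) + k) = 485809 - (-7*(-155) + 33) = 485809 - (1085 + 33) = 485809 - 1*1118 = 485809 - 1118 = 484691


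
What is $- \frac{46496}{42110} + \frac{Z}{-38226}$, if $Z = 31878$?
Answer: $- \frac{11303401}{5832235} \approx -1.9381$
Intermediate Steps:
$- \frac{46496}{42110} + \frac{Z}{-38226} = - \frac{46496}{42110} + \frac{31878}{-38226} = \left(-46496\right) \frac{1}{42110} + 31878 \left(- \frac{1}{38226}\right) = - \frac{23248}{21055} - \frac{231}{277} = - \frac{11303401}{5832235}$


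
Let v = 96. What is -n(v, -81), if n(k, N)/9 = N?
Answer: 729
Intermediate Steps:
n(k, N) = 9*N
-n(v, -81) = -9*(-81) = -1*(-729) = 729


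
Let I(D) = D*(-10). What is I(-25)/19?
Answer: 250/19 ≈ 13.158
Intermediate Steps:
I(D) = -10*D
I(-25)/19 = (-10*(-25))/19 = (1/19)*250 = 250/19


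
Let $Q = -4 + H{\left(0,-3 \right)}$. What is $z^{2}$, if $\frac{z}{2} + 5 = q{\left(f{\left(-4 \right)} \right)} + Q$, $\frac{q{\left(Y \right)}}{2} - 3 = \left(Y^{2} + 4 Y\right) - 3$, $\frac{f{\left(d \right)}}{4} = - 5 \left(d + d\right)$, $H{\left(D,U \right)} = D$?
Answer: $11012823364$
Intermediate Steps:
$f{\left(d \right)} = - 40 d$ ($f{\left(d \right)} = 4 \left(- 5 \left(d + d\right)\right) = 4 \left(- 5 \cdot 2 d\right) = 4 \left(- 10 d\right) = - 40 d$)
$q{\left(Y \right)} = 2 Y^{2} + 8 Y$ ($q{\left(Y \right)} = 6 + 2 \left(\left(Y^{2} + 4 Y\right) - 3\right) = 6 + 2 \left(-3 + Y^{2} + 4 Y\right) = 6 + \left(-6 + 2 Y^{2} + 8 Y\right) = 2 Y^{2} + 8 Y$)
$Q = -4$ ($Q = -4 + 0 = -4$)
$z = 104942$ ($z = -10 + 2 \left(2 \left(\left(-40\right) \left(-4\right)\right) \left(4 - -160\right) - 4\right) = -10 + 2 \left(2 \cdot 160 \left(4 + 160\right) - 4\right) = -10 + 2 \left(2 \cdot 160 \cdot 164 - 4\right) = -10 + 2 \left(52480 - 4\right) = -10 + 2 \cdot 52476 = -10 + 104952 = 104942$)
$z^{2} = 104942^{2} = 11012823364$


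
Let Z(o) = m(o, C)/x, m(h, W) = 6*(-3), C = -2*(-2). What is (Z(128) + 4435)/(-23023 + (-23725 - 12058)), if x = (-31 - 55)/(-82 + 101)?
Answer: -95438/1264329 ≈ -0.075485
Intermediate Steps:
C = 4
m(h, W) = -18
x = -86/19 ≈ -4.5263
Z(o) = 171/43 (Z(o) = -18/(-86/19) = -18*(-19/86) = 171/43)
(Z(128) + 4435)/(-23023 + (-23725 - 12058)) = (171/43 + 4435)/(-23023 + (-23725 - 12058)) = 190876/(43*(-23023 - 35783)) = (190876/43)/(-58806) = (190876/43)*(-1/58806) = -95438/1264329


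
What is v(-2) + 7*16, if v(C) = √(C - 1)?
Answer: 112 + I*√3 ≈ 112.0 + 1.732*I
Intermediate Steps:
v(C) = √(-1 + C)
v(-2) + 7*16 = √(-1 - 2) + 7*16 = √(-3) + 112 = I*√3 + 112 = 112 + I*√3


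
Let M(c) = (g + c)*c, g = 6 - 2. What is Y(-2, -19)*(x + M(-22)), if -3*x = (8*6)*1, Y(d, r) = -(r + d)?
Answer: 7980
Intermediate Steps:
g = 4
Y(d, r) = -d - r (Y(d, r) = -(d + r) = -d - r)
M(c) = c*(4 + c) (M(c) = (4 + c)*c = c*(4 + c))
x = -16 (x = -8*6/3 = -16 ≈ -16.000)
Y(-2, -19)*(x + M(-22)) = (-1*(-2) - 1*(-19))*(-16 - 22*(4 - 22)) = (2 + 19)*(-16 - 22*(-18)) = 21*(-16 + 396) = 21*380 = 7980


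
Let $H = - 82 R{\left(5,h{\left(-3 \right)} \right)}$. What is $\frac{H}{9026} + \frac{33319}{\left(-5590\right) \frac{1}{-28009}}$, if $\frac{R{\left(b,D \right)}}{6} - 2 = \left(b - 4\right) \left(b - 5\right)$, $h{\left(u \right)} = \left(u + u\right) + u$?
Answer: $\frac{323974821811}{1940590} \approx 1.6695 \cdot 10^{5}$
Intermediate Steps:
$h{\left(u \right)} = 3 u$ ($h{\left(u \right)} = 2 u + u = 3 u$)
$R{\left(b,D \right)} = 12 + 6 \left(-5 + b\right) \left(-4 + b\right)$ ($R{\left(b,D \right)} = 12 + 6 \left(b - 4\right) \left(b - 5\right) = 12 + 6 \left(-4 + b\right) \left(-5 + b\right) = 12 + 6 \left(-5 + b\right) \left(-4 + b\right)$)
$H = -984$ ($H = - 82 \left(132 - 270 + 6 \cdot 5^{2}\right) = - 82 \left(132 - 270 + 6 \cdot 25\right) = - 82 \left(132 - 270 + 150\right) = \left(-82\right) 12 = -984$)
$\frac{H}{9026} + \frac{33319}{\left(-5590\right) \frac{1}{-28009}} = - \frac{984}{9026} + \frac{33319}{\left(-5590\right) \frac{1}{-28009}} = \left(-984\right) \frac{1}{9026} + \frac{33319}{\left(-5590\right) \left(- \frac{1}{28009}\right)} = - \frac{492}{4513} + \frac{33319}{\frac{5590}{28009}} = - \frac{492}{4513} + 33319 \cdot \frac{28009}{5590} = - \frac{492}{4513} + \frac{71787067}{430} = \frac{323974821811}{1940590}$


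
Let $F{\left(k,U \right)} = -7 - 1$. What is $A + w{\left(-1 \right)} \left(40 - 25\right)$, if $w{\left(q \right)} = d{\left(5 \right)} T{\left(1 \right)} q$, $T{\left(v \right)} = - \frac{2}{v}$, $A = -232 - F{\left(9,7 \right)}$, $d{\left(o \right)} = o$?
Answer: $-74$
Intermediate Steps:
$F{\left(k,U \right)} = -8$
$A = -224$ ($A = -232 - -8 = -232 + 8 = -224$)
$w{\left(q \right)} = - 10 q$ ($w{\left(q \right)} = 5 \left(- \frac{2}{1}\right) q = 5 \left(\left(-2\right) 1\right) q = 5 \left(-2\right) q = - 10 q$)
$A + w{\left(-1 \right)} \left(40 - 25\right) = -224 + \left(-10\right) \left(-1\right) \left(40 - 25\right) = -224 + 10 \left(40 - 25\right) = -224 + 10 \cdot 15 = -224 + 150 = -74$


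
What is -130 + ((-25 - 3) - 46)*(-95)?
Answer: 6900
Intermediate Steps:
-130 + ((-25 - 3) - 46)*(-95) = -130 + (-28 - 46)*(-95) = -130 - 74*(-95) = -130 + 7030 = 6900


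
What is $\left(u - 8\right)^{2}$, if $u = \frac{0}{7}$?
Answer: $64$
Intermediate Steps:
$u = 0$ ($u = 0 \cdot \frac{1}{7} = 0$)
$\left(u - 8\right)^{2} = \left(0 - 8\right)^{2} = \left(-8\right)^{2} = 64$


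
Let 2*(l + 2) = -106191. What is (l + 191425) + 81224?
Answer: 439103/2 ≈ 2.1955e+5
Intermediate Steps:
l = -106195/2 (l = -2 + (1/2)*(-106191) = -2 - 106191/2 = -106195/2 ≈ -53098.)
(l + 191425) + 81224 = (-106195/2 + 191425) + 81224 = 276655/2 + 81224 = 439103/2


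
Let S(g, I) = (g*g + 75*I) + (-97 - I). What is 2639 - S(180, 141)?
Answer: -40098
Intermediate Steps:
S(g, I) = -97 + g² + 74*I (S(g, I) = (g² + 75*I) + (-97 - I) = -97 + g² + 74*I)
2639 - S(180, 141) = 2639 - (-97 + 180² + 74*141) = 2639 - (-97 + 32400 + 10434) = 2639 - 1*42737 = 2639 - 42737 = -40098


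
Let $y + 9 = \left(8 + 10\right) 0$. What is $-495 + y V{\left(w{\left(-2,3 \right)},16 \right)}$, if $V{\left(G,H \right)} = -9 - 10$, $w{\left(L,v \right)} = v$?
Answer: $-324$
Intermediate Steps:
$y = -9$ ($y = -9 + \left(8 + 10\right) 0 = -9 + 18 \cdot 0 = -9 + 0 = -9$)
$V{\left(G,H \right)} = -19$ ($V{\left(G,H \right)} = -9 - 10 = -19$)
$-495 + y V{\left(w{\left(-2,3 \right)},16 \right)} = -495 - -171 = -495 + 171 = -324$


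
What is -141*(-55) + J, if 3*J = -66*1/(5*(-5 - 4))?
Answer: 348997/45 ≈ 7755.5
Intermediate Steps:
J = 22/45 (J = (-66*1/(5*(-5 - 4)))/3 = (-66/((-9*5)))/3 = (-66/(-45))/3 = (-66*(-1/45))/3 = (⅓)*(22/15) = 22/45 ≈ 0.48889)
-141*(-55) + J = -141*(-55) + 22/45 = 7755 + 22/45 = 348997/45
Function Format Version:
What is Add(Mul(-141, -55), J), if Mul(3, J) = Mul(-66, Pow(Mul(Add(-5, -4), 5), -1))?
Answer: Rational(348997, 45) ≈ 7755.5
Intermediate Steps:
J = Rational(22, 45) (J = Mul(Rational(1, 3), Mul(-66, Pow(Mul(Add(-5, -4), 5), -1))) = Mul(Rational(1, 3), Mul(-66, Pow(Mul(-9, 5), -1))) = Mul(Rational(1, 3), Mul(-66, Pow(-45, -1))) = Mul(Rational(1, 3), Mul(-66, Rational(-1, 45))) = Mul(Rational(1, 3), Rational(22, 15)) = Rational(22, 45) ≈ 0.48889)
Add(Mul(-141, -55), J) = Add(Mul(-141, -55), Rational(22, 45)) = Add(7755, Rational(22, 45)) = Rational(348997, 45)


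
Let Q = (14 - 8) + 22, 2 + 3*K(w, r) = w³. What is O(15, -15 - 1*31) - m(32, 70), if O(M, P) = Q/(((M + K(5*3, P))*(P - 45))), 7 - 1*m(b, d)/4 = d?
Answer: 5598678/22217 ≈ 252.00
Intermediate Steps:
K(w, r) = -⅔ + w³/3
m(b, d) = 28 - 4*d
Q = 28 (Q = 6 + 22 = 28)
O(M, P) = 28/((-45 + P)*(3373/3 + M)) (O(M, P) = 28/(((M + (-⅔ + (5*3)³/3))*(P - 45))) = 28/(((M + (-⅔ + (⅓)*15³))*(-45 + P))) = 28/(((M + (-⅔ + (⅓)*3375))*(-45 + P))) = 28/(((M + (-⅔ + 1125))*(-45 + P))) = 28/(((M + 3373/3)*(-45 + P))) = 28/(((3373/3 + M)*(-45 + P))) = 28/(((-45 + P)*(3373/3 + M))) = 28*(1/((-45 + P)*(3373/3 + M))) = 28/((-45 + P)*(3373/3 + M)))
O(15, -15 - 1*31) - m(32, 70) = 84/(-151785 - 135*15 + 3373*(-15 - 1*31) + 3*15*(-15 - 1*31)) - (28 - 4*70) = 84/(-151785 - 2025 + 3373*(-15 - 31) + 3*15*(-15 - 31)) - (28 - 280) = 84/(-151785 - 2025 + 3373*(-46) + 3*15*(-46)) - 1*(-252) = 84/(-151785 - 2025 - 155158 - 2070) + 252 = 84/(-311038) + 252 = 84*(-1/311038) + 252 = -6/22217 + 252 = 5598678/22217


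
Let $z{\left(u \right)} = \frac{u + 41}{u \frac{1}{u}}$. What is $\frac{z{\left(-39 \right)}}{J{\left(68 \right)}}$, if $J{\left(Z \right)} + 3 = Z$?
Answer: $\frac{2}{65} \approx 0.030769$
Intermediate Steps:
$J{\left(Z \right)} = -3 + Z$
$z{\left(u \right)} = 41 + u$ ($z{\left(u \right)} = \frac{41 + u}{1} = \left(41 + u\right) 1 = 41 + u$)
$\frac{z{\left(-39 \right)}}{J{\left(68 \right)}} = \frac{41 - 39}{-3 + 68} = \frac{2}{65}$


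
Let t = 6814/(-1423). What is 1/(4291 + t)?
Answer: 1423/6099279 ≈ 0.00023331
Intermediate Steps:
t = -6814/1423 (t = 6814*(-1/1423) = -6814/1423 ≈ -4.7885)
1/(4291 + t) = 1/(4291 - 6814/1423) = 1/(6099279/1423) = 1423/6099279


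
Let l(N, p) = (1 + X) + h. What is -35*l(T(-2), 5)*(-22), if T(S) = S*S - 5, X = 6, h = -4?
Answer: 2310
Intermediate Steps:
T(S) = -5 + S² (T(S) = S² - 5 = -5 + S²)
l(N, p) = 3 (l(N, p) = (1 + 6) - 4 = 7 - 4 = 3)
-35*l(T(-2), 5)*(-22) = -35*3*(-22) = -105*(-22) = 2310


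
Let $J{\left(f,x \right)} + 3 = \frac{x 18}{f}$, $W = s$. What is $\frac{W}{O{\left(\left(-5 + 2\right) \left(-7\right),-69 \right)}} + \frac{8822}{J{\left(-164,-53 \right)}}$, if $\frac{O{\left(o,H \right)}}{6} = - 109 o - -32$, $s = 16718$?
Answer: $\frac{49456945}{15799} \approx 3130.4$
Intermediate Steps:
$W = 16718$
$O{\left(o,H \right)} = 192 - 654 o$ ($O{\left(o,H \right)} = 6 \left(- 109 o - -32\right) = 6 \left(- 109 o + 32\right) = 6 \left(32 - 109 o\right) = 192 - 654 o$)
$J{\left(f,x \right)} = -3 + \frac{18 x}{f}$ ($J{\left(f,x \right)} = -3 + \frac{x 18}{f} = -3 + \frac{18 x}{f}$)
$\frac{W}{O{\left(\left(-5 + 2\right) \left(-7\right),-69 \right)}} + \frac{8822}{J{\left(-164,-53 \right)}} = \frac{16718}{192 - 654 \left(-5 + 2\right) \left(-7\right)} + \frac{8822}{-3 + 18 \left(-53\right) \frac{1}{-164}} = \frac{16718}{192 - 654 \left(\left(-3\right) \left(-7\right)\right)} + \frac{8822}{-3 + 18 \left(-53\right) \left(- \frac{1}{164}\right)} = \frac{16718}{192 - 13734} + \frac{8822}{-3 + \frac{477}{82}} = \frac{16718}{192 - 13734} + \frac{8822}{\frac{231}{82}} = \frac{16718}{-13542} + 8822 \cdot \frac{82}{231} = 16718 \left(- \frac{1}{13542}\right) + \frac{65764}{21} = - \frac{8359}{6771} + \frac{65764}{21} = \frac{49456945}{15799}$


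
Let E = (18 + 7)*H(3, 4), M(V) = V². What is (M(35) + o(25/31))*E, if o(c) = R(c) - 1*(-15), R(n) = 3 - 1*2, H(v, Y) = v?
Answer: 93075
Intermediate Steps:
E = 75 (E = (18 + 7)*3 = 25*3 = 75)
R(n) = 1 (R(n) = 3 - 2 = 1)
o(c) = 16 (o(c) = 1 - 1*(-15) = 1 + 15 = 16)
(M(35) + o(25/31))*E = (35² + 16)*75 = (1225 + 16)*75 = 1241*75 = 93075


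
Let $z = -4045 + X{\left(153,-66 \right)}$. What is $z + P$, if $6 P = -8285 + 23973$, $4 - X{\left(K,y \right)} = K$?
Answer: $- \frac{4738}{3} \approx -1579.3$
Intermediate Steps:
$X{\left(K,y \right)} = 4 - K$
$z = -4194$ ($z = -4045 + \left(4 - 153\right) = -4045 - 149 = -4194$)
$P = \frac{7844}{3}$ ($P = \frac{-8285 + 23973}{6} = \frac{1}{6} \cdot 15688 = \frac{7844}{3} \approx 2614.7$)
$z + P = -4194 + \frac{7844}{3} = - \frac{4738}{3}$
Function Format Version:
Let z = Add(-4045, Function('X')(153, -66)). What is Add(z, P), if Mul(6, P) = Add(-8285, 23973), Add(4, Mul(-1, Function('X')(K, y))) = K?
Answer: Rational(-4738, 3) ≈ -1579.3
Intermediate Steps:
Function('X')(K, y) = Add(4, Mul(-1, K))
z = -4194 (z = Add(-4045, Add(4, Mul(-1, 153))) = Add(-4045, Add(4, -153)) = Add(-4045, -149) = -4194)
P = Rational(7844, 3) (P = Mul(Rational(1, 6), Add(-8285, 23973)) = Mul(Rational(1, 6), 15688) = Rational(7844, 3) ≈ 2614.7)
Add(z, P) = Add(-4194, Rational(7844, 3)) = Rational(-4738, 3)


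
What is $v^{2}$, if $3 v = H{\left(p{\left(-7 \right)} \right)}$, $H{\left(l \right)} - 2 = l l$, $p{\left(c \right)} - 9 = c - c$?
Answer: $\frac{6889}{9} \approx 765.44$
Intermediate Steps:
$p{\left(c \right)} = 9$ ($p{\left(c \right)} = 9 + \left(c - c\right) = 9 + 0 = 9$)
$H{\left(l \right)} = 2 + l^{2}$ ($H{\left(l \right)} = 2 + l l = 2 + l^{2}$)
$v = \frac{83}{3}$ ($v = \frac{2 + 9^{2}}{3} = \frac{2 + 81}{3} = \frac{1}{3} \cdot 83 = \frac{83}{3} \approx 27.667$)
$v^{2} = \left(\frac{83}{3}\right)^{2} = \frac{6889}{9}$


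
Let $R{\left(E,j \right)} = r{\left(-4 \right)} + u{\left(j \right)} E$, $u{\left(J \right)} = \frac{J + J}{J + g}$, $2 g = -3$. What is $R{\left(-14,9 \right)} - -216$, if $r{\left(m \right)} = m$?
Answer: $\frac{892}{5} \approx 178.4$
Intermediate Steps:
$g = - \frac{3}{2}$ ($g = \frac{1}{2} \left(-3\right) = - \frac{3}{2} \approx -1.5$)
$u{\left(J \right)} = \frac{2 J}{- \frac{3}{2} + J}$ ($u{\left(J \right)} = \frac{J + J}{J - \frac{3}{2}} = \frac{2 J}{- \frac{3}{2} + J}$)
$R{\left(E,j \right)} = -4 + \frac{4 E j}{-3 + 2 j}$ ($R{\left(E,j \right)} = -4 + \frac{4 j}{-3 + 2 j} E = -4 + \frac{4 E j}{-3 + 2 j}$)
$R{\left(-14,9 \right)} - -216 = \frac{4 \left(3 - 18 - 126\right)}{-3 + 2 \cdot 9} - -216 = \frac{4 \left(3 - 18 - 126\right)}{-3 + 18} + 216 = 4 \cdot \frac{1}{15} \left(-141\right) + 216 = - \frac{188}{5} + 216 = \frac{892}{5}$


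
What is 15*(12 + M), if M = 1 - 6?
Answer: 105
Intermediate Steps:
M = -5
15*(12 + M) = 15*(12 - 5) = 15*7 = 105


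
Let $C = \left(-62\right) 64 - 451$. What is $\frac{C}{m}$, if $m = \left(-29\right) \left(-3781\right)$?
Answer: $- \frac{4419}{109649} \approx -0.040301$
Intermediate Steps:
$m = 109649$
$C = -4419$ ($C = -3968 - 451 = -4419$)
$\frac{C}{m} = - \frac{4419}{109649}$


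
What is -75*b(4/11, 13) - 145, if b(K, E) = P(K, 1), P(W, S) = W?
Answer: -1895/11 ≈ -172.27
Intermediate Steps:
b(K, E) = K
-75*b(4/11, 13) - 145 = -300/11 - 145 = -1895/11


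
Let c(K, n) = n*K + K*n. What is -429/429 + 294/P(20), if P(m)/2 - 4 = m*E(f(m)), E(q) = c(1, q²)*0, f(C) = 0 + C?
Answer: 143/4 ≈ 35.750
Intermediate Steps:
f(C) = C
c(K, n) = 2*K*n (c(K, n) = K*n + K*n = 2*K*n)
E(q) = 0 (E(q) = (2*1*q²)*0 = (2*q²)*0 = 0)
P(m) = 8 (P(m) = 8 + 2*(m*0) = 8 + 2*0 = 8 + 0 = 8)
-429/429 + 294/P(20) = -429/429 + 294/8 = -429*1/429 + 294*(⅛) = -1 + 147/4 = 143/4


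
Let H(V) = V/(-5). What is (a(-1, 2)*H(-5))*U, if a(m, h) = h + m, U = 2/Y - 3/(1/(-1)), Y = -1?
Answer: 1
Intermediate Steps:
U = 1 (U = 2/(-1) - 3/(1/(-1)) = 2*(-1) - 3/(-1) = -2 - 3*(-1) = -2 + 3 = 1)
H(V) = -V/5 (H(V) = V*(-⅕) = -V/5)
(a(-1, 2)*H(-5))*U = ((2 - 1)*(-⅕*(-5)))*1 = (1*1)*1 = 1*1 = 1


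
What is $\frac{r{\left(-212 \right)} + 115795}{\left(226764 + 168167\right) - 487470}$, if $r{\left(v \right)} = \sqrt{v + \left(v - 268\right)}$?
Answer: $- \frac{115795}{92539} - \frac{2 i \sqrt{173}}{92539} \approx -1.2513 - 0.00028427 i$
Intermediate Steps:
$r{\left(v \right)} = \sqrt{-268 + 2 v}$ ($r{\left(v \right)} = \sqrt{v + \left(-268 + v\right)} = \sqrt{-268 + 2 v}$)
$\frac{r{\left(-212 \right)} + 115795}{\left(226764 + 168167\right) - 487470} = \frac{\sqrt{-268 + 2 \left(-212\right)} + 115795}{\left(226764 + 168167\right) - 487470} = \frac{\sqrt{-268 - 424} + 115795}{394931 - 487470} = \frac{\sqrt{-692} + 115795}{-92539} = \left(2 i \sqrt{173} + 115795\right) \left(- \frac{1}{92539}\right) = \left(115795 + 2 i \sqrt{173}\right) \left(- \frac{1}{92539}\right) = - \frac{115795}{92539} - \frac{2 i \sqrt{173}}{92539}$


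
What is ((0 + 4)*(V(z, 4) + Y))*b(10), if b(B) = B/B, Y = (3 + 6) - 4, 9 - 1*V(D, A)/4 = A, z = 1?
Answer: 100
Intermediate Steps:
V(D, A) = 36 - 4*A
Y = 5 (Y = 9 - 4 = 5)
b(B) = 1
((0 + 4)*(V(z, 4) + Y))*b(10) = ((0 + 4)*((36 - 4*4) + 5))*1 = (4*((36 - 16) + 5))*1 = (4*(20 + 5))*1 = (4*25)*1 = 100*1 = 100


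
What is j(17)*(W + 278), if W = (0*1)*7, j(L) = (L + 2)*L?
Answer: 89794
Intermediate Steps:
j(L) = L*(2 + L) (j(L) = (2 + L)*L = L*(2 + L))
W = 0 (W = 0*7 = 0)
j(17)*(W + 278) = (17*(2 + 17))*(0 + 278) = (17*19)*278 = 323*278 = 89794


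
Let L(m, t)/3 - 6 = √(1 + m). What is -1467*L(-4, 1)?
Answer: -26406 - 4401*I*√3 ≈ -26406.0 - 7622.8*I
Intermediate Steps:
L(m, t) = 18 + 3*√(1 + m)
-1467*L(-4, 1) = -1467*(18 + 3*√(1 - 4)) = -1467*(18 + 3*√(-3)) = -1467*(18 + 3*(I*√3)) = -1467*(18 + 3*I*√3) = -26406 - 4401*I*√3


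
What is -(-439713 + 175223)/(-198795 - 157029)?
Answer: -132245/177912 ≈ -0.74332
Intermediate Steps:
-(-439713 + 175223)/(-198795 - 157029) = -(-264490)/(-355824) = -(-264490)*(-1)/355824 = -1*132245/177912 = -132245/177912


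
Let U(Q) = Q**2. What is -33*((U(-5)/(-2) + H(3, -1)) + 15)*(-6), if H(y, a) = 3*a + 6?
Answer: 1089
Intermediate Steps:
H(y, a) = 6 + 3*a
-33*((U(-5)/(-2) + H(3, -1)) + 15)*(-6) = -33*(((-5)**2/(-2) + (6 + 3*(-1))) + 15)*(-6) = -33*((25*(-1/2) + (6 - 3)) + 15)*(-6) = -33*((-25/2 + 3) + 15)*(-6) = -33*(-19/2 + 15)*(-6) = -33*11/2*(-6) = -363/2*(-6) = 1089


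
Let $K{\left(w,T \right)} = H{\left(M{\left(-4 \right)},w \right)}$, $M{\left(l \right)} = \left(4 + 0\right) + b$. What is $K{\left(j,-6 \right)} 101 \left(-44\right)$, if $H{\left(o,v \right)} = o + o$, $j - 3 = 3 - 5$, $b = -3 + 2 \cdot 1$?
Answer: $-26664$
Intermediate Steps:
$b = -1$ ($b = -3 + 2 = -1$)
$j = 1$ ($j = 3 + \left(3 - 5\right) = 3 - 2 = 1$)
$M{\left(l \right)} = 3$ ($M{\left(l \right)} = \left(4 + 0\right) - 1 = 4 - 1 = 3$)
$H{\left(o,v \right)} = 2 o$
$K{\left(w,T \right)} = 6$ ($K{\left(w,T \right)} = 2 \cdot 3 = 6$)
$K{\left(j,-6 \right)} 101 \left(-44\right) = 6 \cdot 101 \left(-44\right) = 606 \left(-44\right) = -26664$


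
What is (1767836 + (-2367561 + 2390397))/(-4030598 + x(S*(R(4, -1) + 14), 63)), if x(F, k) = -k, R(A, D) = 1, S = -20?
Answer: -1790672/4030661 ≈ -0.44426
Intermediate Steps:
(1767836 + (-2367561 + 2390397))/(-4030598 + x(S*(R(4, -1) + 14), 63)) = (1767836 + (-2367561 + 2390397))/(-4030598 - 1*63) = (1767836 + 22836)/(-4030598 - 63) = 1790672/(-4030661) = 1790672*(-1/4030661) = -1790672/4030661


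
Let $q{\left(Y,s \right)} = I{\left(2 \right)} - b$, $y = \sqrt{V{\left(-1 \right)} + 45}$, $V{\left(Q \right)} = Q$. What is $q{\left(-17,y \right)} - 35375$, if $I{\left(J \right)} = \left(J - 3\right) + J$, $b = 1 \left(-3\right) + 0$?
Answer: $-35371$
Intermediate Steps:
$b = -3$ ($b = -3 + 0 = -3$)
$y = 2 \sqrt{11}$ ($y = \sqrt{-1 + 45} = \sqrt{44} = 2 \sqrt{11} \approx 6.6332$)
$I{\left(J \right)} = -3 + 2 J$ ($I{\left(J \right)} = \left(-3 + J\right) + J = -3 + 2 J$)
$q{\left(Y,s \right)} = 4$ ($q{\left(Y,s \right)} = \left(-3 + 2 \cdot 2\right) - -3 = \left(-3 + 4\right) + 3 = 1 + 3 = 4$)
$q{\left(-17,y \right)} - 35375 = 4 - 35375 = -35371$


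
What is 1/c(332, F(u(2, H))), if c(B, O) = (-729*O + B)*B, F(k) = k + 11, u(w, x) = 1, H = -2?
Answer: -1/2794112 ≈ -3.5790e-7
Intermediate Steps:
F(k) = 11 + k
c(B, O) = B*(B - 729*O) (c(B, O) = (B - 729*O)*B = B*(B - 729*O))
1/c(332, F(u(2, H))) = 1/(332*(332 - 729*(11 + 1))) = 1/(332*(332 - 729*12)) = 1/(332*(332 - 8748)) = 1/(332*(-8416)) = 1/(-2794112) = -1/2794112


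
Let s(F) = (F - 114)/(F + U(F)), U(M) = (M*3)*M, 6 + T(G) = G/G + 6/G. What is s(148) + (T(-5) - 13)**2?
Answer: 60696661/164650 ≈ 368.64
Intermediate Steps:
T(G) = -5 + 6/G (T(G) = -6 + (G/G + 6/G) = -6 + (1 + 6/G) = -5 + 6/G)
U(M) = 3*M**2 (U(M) = (3*M)*M = 3*M**2)
s(F) = (-114 + F)/(F + 3*F**2) (s(F) = (F - 114)/(F + 3*F**2) = (-114 + F)/(F + 3*F**2))
s(148) + (T(-5) - 13)**2 = (-114 + 148)/(148*(1 + 3*148)) + ((-5 + 6/(-5)) - 13)**2 = (1/148)*34/(1 + 444) + ((-5 + 6*(-1/5)) - 13)**2 = (1/148)*34/445 + ((-5 - 6/5) - 13)**2 = (1/148)*(1/445)*34 + (-31/5 - 13)**2 = 17/32930 + (-96/5)**2 = 17/32930 + 9216/25 = 60696661/164650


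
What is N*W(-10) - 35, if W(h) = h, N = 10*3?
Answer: -335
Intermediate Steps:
N = 30
N*W(-10) - 35 = 30*(-10) - 35 = -300 - 35 = -335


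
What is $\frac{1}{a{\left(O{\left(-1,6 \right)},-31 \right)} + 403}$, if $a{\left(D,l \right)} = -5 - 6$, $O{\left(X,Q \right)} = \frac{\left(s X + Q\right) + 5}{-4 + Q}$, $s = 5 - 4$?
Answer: $\frac{1}{392} \approx 0.002551$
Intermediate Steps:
$s = 1$ ($s = 5 - 4 = 1$)
$O{\left(X,Q \right)} = \frac{5 + Q + X}{-4 + Q}$ ($O{\left(X,Q \right)} = \frac{\left(1 X + Q\right) + 5}{-4 + Q} = \frac{\left(X + Q\right) + 5}{-4 + Q} = \frac{\left(Q + X\right) + 5}{-4 + Q} = \frac{5 + Q + X}{-4 + Q}$)
$a{\left(D,l \right)} = -11$ ($a{\left(D,l \right)} = -5 - 6 = -11$)
$\frac{1}{a{\left(O{\left(-1,6 \right)},-31 \right)} + 403} = \frac{1}{-11 + 403} = \frac{1}{392}$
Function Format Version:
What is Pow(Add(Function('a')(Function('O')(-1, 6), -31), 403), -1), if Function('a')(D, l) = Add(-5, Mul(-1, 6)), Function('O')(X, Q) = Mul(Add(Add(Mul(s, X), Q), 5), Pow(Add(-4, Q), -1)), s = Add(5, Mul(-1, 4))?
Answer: Rational(1, 392) ≈ 0.0025510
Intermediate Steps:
s = 1 (s = Add(5, -4) = 1)
Function('O')(X, Q) = Mul(Pow(Add(-4, Q), -1), Add(5, Q, X)) (Function('O')(X, Q) = Mul(Add(Add(Mul(1, X), Q), 5), Pow(Add(-4, Q), -1)) = Mul(Add(Add(X, Q), 5), Pow(Add(-4, Q), -1)) = Mul(Add(Add(Q, X), 5), Pow(Add(-4, Q), -1)) = Mul(Add(5, Q, X), Pow(Add(-4, Q), -1)) = Mul(Pow(Add(-4, Q), -1), Add(5, Q, X)))
Function('a')(D, l) = -11 (Function('a')(D, l) = Add(-5, -6) = -11)
Pow(Add(Function('a')(Function('O')(-1, 6), -31), 403), -1) = Pow(Add(-11, 403), -1) = Pow(392, -1) = Rational(1, 392)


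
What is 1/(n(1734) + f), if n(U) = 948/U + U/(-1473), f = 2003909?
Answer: 141899/284352593727 ≈ 4.9903e-7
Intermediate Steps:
n(U) = 948/U - U/1473 (n(U) = 948/U + U*(-1/1473) = 948/U - U/1473)
1/(n(1734) + f) = 1/((948/1734 - 1/1473*1734) + 2003909) = 1/((948*(1/1734) - 578/491) + 2003909) = 1/((158/289 - 578/491) + 2003909) = 1/(-89464/141899 + 2003909) = 1/(284352593727/141899) = 141899/284352593727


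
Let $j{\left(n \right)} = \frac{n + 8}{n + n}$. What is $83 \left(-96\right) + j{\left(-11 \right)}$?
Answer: $- \frac{175293}{22} \approx -7967.9$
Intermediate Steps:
$j{\left(n \right)} = \frac{8 + n}{2 n}$
$83 \left(-96\right) + j{\left(-11 \right)} = 83 \left(-96\right) + \frac{8 - 11}{2 \left(-11\right)} = -7968 + \frac{1}{2} \left(- \frac{1}{11}\right) \left(-3\right) = -7968 + \frac{3}{22} = - \frac{175293}{22}$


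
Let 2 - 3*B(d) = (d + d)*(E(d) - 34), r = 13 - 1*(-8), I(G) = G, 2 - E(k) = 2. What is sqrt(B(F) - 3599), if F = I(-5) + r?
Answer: I*sqrt(29121)/3 ≈ 56.883*I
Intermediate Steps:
E(k) = 0 (E(k) = 2 - 1*2 = 2 - 2 = 0)
r = 21 (r = 13 + 8 = 21)
F = 16 (F = -5 + 21 = 16)
B(d) = 2/3 + 68*d/3 (B(d) = 2/3 - (d + d)*(0 - 34)/3 = 2/3 - 2*d*(-34)/3 = 2/3 - (-68)*d/3 = 2/3 + 68*d/3)
sqrt(B(F) - 3599) = sqrt((2/3 + (68/3)*16) - 3599) = sqrt((2/3 + 1088/3) - 3599) = sqrt(1090/3 - 3599) = sqrt(-9707/3) = I*sqrt(29121)/3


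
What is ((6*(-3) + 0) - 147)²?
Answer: 27225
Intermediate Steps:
((6*(-3) + 0) - 147)² = ((-18 + 0) - 147)² = (-18 - 147)² = (-165)² = 27225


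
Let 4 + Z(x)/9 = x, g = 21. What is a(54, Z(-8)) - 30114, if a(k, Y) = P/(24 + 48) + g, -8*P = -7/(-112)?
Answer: -277337089/9216 ≈ -30093.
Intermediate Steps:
P = -1/128 (P = -(-7)/(8*(-112)) = -(-7)*(-1)/(8*112) = -⅛*1/16 = -1/128 ≈ -0.0078125)
Z(x) = -36 + 9*x
a(k, Y) = 193535/9216 (a(k, Y) = -1/(128*(24 + 48)) + 21 = -1/128/72 + 21 = -1/128*1/72 + 21 = -1/9216 + 21 = 193535/9216)
a(54, Z(-8)) - 30114 = 193535/9216 - 30114 = -277337089/9216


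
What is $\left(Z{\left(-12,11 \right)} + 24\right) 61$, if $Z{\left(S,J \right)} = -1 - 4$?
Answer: $1159$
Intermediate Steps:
$Z{\left(S,J \right)} = -5$ ($Z{\left(S,J \right)} = -1 - 4 = -5$)
$\left(Z{\left(-12,11 \right)} + 24\right) 61 = \left(-5 + 24\right) 61 = 19 \cdot 61 = 1159$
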